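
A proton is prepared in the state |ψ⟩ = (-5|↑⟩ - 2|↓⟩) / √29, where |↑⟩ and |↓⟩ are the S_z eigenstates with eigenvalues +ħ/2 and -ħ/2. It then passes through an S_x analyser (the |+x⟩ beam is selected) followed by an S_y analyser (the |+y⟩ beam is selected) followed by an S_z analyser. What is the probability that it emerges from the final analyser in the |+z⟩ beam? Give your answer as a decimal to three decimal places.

First analyser (S_x): P(|+x⟩) = |⟨+x|ψ⟩|² = 49/58.
After stage 1 the state is |+x⟩; P(|+y⟩) = |⟨+y|+x⟩|² = 1/2.
After stage 2 the state is |+y⟩; P(|+z⟩) = |⟨+z|+y⟩|² = 1/2.
Joint probability = 49/58 × 1/2 × 1/2 = 0.211.

0.211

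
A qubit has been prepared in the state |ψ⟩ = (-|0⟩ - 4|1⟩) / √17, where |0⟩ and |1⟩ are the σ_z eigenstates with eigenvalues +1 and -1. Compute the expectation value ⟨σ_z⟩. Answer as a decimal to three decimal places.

⟨σ_z⟩ = |a|² - |b|² divided by |a|²+|b|², with a, b the |0⟩, |1⟩ amplitudes.
= (1 - 16)/17 = -15/17.

-0.882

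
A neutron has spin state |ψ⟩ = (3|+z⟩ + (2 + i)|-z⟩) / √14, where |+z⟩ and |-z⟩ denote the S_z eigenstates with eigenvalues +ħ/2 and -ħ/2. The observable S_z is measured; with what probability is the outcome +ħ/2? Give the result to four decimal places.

0.6429

The +ħ/2 outcome corresponds to |+z⟩. Its amplitude in |ψ⟩ is 3/√14.
P = |3|² / 14 = 9/14.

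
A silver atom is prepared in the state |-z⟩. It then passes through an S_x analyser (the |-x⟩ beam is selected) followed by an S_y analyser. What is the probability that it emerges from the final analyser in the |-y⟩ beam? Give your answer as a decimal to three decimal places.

0.250

First analyser (S_x): from |-z⟩, P(|-x⟩) = 1/2.
After stage 1 the state is |-x⟩; P(|-y⟩) = |⟨-y|-x⟩|² = 1/2.
Joint probability = 1/2 × 1/2 = 0.250.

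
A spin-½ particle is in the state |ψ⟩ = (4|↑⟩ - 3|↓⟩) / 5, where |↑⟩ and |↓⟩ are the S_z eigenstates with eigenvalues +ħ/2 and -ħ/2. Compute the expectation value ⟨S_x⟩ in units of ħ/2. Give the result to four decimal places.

-0.9600

⟨σ_x⟩ = 2 Re(a* b)/(|a|²+|b|²) with a = 4, b = -3.
a* b = -12, so ⟨σ_x⟩ = -24/25.
⟨S_x⟩ = (ħ/2)·⟨σ_x⟩.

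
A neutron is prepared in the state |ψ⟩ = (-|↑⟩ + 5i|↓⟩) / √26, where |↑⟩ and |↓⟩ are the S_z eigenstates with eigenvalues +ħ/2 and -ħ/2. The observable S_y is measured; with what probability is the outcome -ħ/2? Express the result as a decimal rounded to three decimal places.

|-y⟩ = (|↑⟩ - i|↓⟩)/√2, so ⟨-y|ψ⟩ = (-6) / (√2·√26).
P = |-6|² / 52 = 36/52.

0.692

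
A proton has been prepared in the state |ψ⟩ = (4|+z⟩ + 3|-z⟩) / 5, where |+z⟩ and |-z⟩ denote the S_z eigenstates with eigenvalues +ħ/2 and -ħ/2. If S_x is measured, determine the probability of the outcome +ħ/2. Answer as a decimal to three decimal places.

0.980

|+x⟩ = (|+z⟩ + |-z⟩)/√2, so ⟨+x|ψ⟩ = (7) / (√2·5).
P = |7|² / 50 = 49/50.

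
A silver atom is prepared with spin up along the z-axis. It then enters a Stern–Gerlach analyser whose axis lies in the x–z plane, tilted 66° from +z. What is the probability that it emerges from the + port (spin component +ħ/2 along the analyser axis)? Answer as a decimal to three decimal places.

For spin-½, the probability of finding spin-up along an axis at angle θ to the initial spin direction is cos²(θ/2); spin-down is sin²(θ/2).
θ = 66°, so P = cos²(33°) ≈ 0.703.

0.703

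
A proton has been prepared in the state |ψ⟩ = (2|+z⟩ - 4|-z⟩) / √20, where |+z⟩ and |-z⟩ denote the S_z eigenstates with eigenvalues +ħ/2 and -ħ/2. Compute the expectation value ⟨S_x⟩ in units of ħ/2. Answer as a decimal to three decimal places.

⟨σ_x⟩ = 2 Re(a* b)/(|a|²+|b|²) with a = 2, b = -4.
a* b = -8, so ⟨σ_x⟩ = -16/20.
⟨S_x⟩ = (ħ/2)·⟨σ_x⟩.

-0.800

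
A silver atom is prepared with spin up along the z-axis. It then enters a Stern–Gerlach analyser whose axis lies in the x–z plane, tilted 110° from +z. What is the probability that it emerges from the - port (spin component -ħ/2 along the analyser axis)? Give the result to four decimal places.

0.6710

For spin-½, the probability of finding spin-up along an axis at angle θ to the initial spin direction is cos²(θ/2); spin-down is sin²(θ/2).
θ = 110°, so P = sin²(55°) ≈ 0.6710.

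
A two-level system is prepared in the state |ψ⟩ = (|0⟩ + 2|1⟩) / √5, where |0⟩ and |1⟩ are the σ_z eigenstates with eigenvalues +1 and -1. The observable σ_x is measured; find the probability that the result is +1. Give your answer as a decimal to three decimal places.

0.900

|+x⟩ = (|0⟩ + |1⟩)/√2, so ⟨+x|ψ⟩ = (3) / (√2·√5).
P = |3|² / 10 = 9/10.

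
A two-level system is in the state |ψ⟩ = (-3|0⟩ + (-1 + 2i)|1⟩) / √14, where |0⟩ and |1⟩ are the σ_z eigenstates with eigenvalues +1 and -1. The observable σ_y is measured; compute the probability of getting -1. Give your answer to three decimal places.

|-y⟩ = (|0⟩ - i|1⟩)/√2, so ⟨-y|ψ⟩ = (-5 - i) / (√2·√14).
P = |-5 - i|² / 28 = 26/28.

0.929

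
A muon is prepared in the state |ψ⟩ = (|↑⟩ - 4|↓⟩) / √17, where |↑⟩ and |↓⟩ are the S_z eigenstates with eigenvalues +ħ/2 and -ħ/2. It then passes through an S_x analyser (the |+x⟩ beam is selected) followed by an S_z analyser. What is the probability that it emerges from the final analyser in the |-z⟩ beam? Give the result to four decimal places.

0.1324

First analyser (S_x): P(|+x⟩) = |⟨+x|ψ⟩|² = 9/34.
After stage 1 the state is |+x⟩; P(|-z⟩) = |⟨-z|+x⟩|² = 1/2.
Joint probability = 9/34 × 1/2 = 0.1324.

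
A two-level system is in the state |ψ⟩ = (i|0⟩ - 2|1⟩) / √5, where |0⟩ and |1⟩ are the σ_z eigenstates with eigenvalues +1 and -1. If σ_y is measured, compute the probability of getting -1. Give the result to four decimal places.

|-y⟩ = (|0⟩ - i|1⟩)/√2, so ⟨-y|ψ⟩ = (-i) / (√2·√5).
P = |-i|² / 10 = 1/10.

0.1000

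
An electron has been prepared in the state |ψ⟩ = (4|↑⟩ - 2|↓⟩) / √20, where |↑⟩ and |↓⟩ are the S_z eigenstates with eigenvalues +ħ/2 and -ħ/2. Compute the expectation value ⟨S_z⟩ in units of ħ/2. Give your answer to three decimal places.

0.600

⟨σ_z⟩ = |a|² - |b|² divided by |a|²+|b|², with a, b the |↑⟩, |↓⟩ amplitudes.
= (16 - 4)/20 = 12/20.
⟨S_z⟩ = (ħ/2)·⟨σ_z⟩.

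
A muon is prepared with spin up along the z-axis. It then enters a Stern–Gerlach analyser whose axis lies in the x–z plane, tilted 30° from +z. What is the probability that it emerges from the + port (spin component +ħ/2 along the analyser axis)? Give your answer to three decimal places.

0.933

For spin-½, the probability of finding spin-up along an axis at angle θ to the initial spin direction is cos²(θ/2); spin-down is sin²(θ/2).
θ = 30°, so P = cos²(15°) ≈ 0.933.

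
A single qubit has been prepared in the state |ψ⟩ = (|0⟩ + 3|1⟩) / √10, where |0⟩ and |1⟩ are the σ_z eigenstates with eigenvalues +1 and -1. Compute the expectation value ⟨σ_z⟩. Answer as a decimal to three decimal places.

-0.800

⟨σ_z⟩ = |a|² - |b|² divided by |a|²+|b|², with a, b the |0⟩, |1⟩ amplitudes.
= (1 - 9)/10 = -8/10.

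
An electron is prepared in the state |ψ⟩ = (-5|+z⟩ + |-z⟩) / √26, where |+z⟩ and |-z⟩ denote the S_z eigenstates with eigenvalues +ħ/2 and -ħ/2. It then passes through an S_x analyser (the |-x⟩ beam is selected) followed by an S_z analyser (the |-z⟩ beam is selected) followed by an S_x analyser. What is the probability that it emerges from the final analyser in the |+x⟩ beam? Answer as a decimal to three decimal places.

First analyser (S_x): P(|-x⟩) = |⟨-x|ψ⟩|² = 36/52.
After stage 1 the state is |-x⟩; P(|-z⟩) = |⟨-z|-x⟩|² = 1/2.
After stage 2 the state is |-z⟩; P(|+x⟩) = |⟨+x|-z⟩|² = 1/2.
Joint probability = 36/52 × 1/2 × 1/2 = 0.173.

0.173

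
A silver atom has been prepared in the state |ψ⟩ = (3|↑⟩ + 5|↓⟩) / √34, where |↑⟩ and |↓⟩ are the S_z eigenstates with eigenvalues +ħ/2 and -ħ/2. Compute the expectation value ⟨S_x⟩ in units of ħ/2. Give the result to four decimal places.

⟨σ_x⟩ = 2 Re(a* b)/(|a|²+|b|²) with a = 3, b = 5.
a* b = 15, so ⟨σ_x⟩ = 30/34.
⟨S_x⟩ = (ħ/2)·⟨σ_x⟩.

0.8824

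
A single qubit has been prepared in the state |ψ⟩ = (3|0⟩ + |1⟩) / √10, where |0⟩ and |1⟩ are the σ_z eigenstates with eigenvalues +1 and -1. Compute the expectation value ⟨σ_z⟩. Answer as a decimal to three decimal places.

⟨σ_z⟩ = |a|² - |b|² divided by |a|²+|b|², with a, b the |0⟩, |1⟩ amplitudes.
= (9 - 1)/10 = 8/10.

0.800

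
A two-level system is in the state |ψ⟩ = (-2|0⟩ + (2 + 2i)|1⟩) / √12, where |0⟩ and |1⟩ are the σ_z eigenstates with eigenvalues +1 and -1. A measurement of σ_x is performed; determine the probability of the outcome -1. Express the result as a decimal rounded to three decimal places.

|-x⟩ = (|0⟩ - |1⟩)/√2, so ⟨-x|ψ⟩ = (-4 - 2i) / (√2·√12).
P = |-4 - 2i|² / 24 = 20/24.

0.833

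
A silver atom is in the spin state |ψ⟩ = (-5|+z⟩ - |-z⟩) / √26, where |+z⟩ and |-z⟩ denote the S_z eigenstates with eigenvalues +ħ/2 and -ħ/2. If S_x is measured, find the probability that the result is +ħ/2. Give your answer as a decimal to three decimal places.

|+x⟩ = (|+z⟩ + |-z⟩)/√2, so ⟨+x|ψ⟩ = (-6) / (√2·√26).
P = |-6|² / 52 = 36/52.

0.692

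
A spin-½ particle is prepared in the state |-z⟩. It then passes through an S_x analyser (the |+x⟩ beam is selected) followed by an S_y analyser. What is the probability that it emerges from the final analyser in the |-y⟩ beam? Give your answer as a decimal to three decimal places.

0.250

First analyser (S_x): from |-z⟩, P(|+x⟩) = 1/2.
After stage 1 the state is |+x⟩; P(|-y⟩) = |⟨-y|+x⟩|² = 1/2.
Joint probability = 1/2 × 1/2 = 0.250.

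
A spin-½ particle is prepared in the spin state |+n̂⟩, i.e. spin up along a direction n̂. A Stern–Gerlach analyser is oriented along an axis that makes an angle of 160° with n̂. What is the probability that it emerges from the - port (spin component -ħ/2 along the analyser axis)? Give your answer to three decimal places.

0.970

For spin-½, the probability of finding spin-up along an axis at angle θ to the initial spin direction is cos²(θ/2); spin-down is sin²(θ/2).
θ = 160°, so P = sin²(80°) ≈ 0.970.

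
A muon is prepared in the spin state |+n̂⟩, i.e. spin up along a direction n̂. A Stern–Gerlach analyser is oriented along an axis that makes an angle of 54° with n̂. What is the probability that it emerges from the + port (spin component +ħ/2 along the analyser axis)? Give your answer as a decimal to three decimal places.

For spin-½, the probability of finding spin-up along an axis at angle θ to the initial spin direction is cos²(θ/2); spin-down is sin²(θ/2).
θ = 54°, so P = cos²(27°) ≈ 0.794.

0.794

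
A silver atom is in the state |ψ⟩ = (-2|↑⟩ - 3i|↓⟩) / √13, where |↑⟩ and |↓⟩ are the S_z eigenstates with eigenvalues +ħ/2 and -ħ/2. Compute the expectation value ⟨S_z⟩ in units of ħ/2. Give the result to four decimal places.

-0.3846

⟨σ_z⟩ = |a|² - |b|² divided by |a|²+|b|², with a, b the |↑⟩, |↓⟩ amplitudes.
= (4 - 9)/13 = -5/13.
⟨S_z⟩ = (ħ/2)·⟨σ_z⟩.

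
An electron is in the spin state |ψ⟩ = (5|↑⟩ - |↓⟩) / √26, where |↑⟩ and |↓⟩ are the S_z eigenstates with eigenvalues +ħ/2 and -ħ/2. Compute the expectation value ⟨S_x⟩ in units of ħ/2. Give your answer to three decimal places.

-0.385

⟨σ_x⟩ = 2 Re(a* b)/(|a|²+|b|²) with a = 5, b = -1.
a* b = -5, so ⟨σ_x⟩ = -10/26.
⟨S_x⟩ = (ħ/2)·⟨σ_x⟩.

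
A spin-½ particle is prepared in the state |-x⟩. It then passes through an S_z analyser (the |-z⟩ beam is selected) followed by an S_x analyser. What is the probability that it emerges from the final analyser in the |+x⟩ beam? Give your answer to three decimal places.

First analyser (S_z): from |-x⟩, P(|-z⟩) = 1/2.
After stage 1 the state is |-z⟩; P(|+x⟩) = |⟨+x|-z⟩|² = 1/2.
Joint probability = 1/2 × 1/2 = 0.250.

0.250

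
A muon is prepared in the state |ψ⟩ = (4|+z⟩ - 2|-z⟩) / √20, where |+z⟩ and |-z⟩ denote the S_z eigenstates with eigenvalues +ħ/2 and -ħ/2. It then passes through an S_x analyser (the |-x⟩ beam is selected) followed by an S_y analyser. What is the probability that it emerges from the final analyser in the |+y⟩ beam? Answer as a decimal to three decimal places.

First analyser (S_x): P(|-x⟩) = |⟨-x|ψ⟩|² = 36/40.
After stage 1 the state is |-x⟩; P(|+y⟩) = |⟨+y|-x⟩|² = 1/2.
Joint probability = 36/40 × 1/2 = 0.450.

0.450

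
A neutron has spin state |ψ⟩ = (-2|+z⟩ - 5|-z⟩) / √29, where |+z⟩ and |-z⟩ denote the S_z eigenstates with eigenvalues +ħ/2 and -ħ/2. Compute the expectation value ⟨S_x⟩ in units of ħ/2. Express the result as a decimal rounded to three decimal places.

0.690

⟨σ_x⟩ = 2 Re(a* b)/(|a|²+|b|²) with a = -2, b = -5.
a* b = 10, so ⟨σ_x⟩ = 20/29.
⟨S_x⟩ = (ħ/2)·⟨σ_x⟩.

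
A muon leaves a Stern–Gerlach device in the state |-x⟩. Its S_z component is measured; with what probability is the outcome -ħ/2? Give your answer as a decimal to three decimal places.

In the S_z basis, |-x⟩ = (|+z⟩ - |-z⟩)/√2 and |-z⟩ = |-z⟩.
|⟨-z|-x⟩|² = 1/2.

0.500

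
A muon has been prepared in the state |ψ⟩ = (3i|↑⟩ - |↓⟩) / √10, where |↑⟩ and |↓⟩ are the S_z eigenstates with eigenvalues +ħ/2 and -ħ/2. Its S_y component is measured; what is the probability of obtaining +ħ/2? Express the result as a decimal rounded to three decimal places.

0.800

|+y⟩ = (|↑⟩ + i|↓⟩)/√2, so ⟨+y|ψ⟩ = (4i) / (√2·√10).
P = |4i|² / 20 = 16/20.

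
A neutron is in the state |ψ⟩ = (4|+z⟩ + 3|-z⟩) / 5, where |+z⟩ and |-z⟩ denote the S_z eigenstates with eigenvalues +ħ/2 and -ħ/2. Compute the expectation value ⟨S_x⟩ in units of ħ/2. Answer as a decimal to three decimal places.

⟨σ_x⟩ = 2 Re(a* b)/(|a|²+|b|²) with a = 4, b = 3.
a* b = 12, so ⟨σ_x⟩ = 24/25.
⟨S_x⟩ = (ħ/2)·⟨σ_x⟩.

0.960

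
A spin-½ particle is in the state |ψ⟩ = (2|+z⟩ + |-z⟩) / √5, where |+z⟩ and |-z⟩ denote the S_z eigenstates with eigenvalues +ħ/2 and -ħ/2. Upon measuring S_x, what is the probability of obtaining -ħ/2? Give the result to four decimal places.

|-x⟩ = (|+z⟩ - |-z⟩)/√2, so ⟨-x|ψ⟩ = (1) / (√2·√5).
P = |1|² / 10 = 1/10.

0.1000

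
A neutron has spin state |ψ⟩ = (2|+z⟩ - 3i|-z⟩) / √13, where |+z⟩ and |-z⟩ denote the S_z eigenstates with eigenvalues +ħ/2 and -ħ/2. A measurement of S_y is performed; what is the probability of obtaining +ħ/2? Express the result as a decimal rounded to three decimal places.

|+y⟩ = (|+z⟩ + i|-z⟩)/√2, so ⟨+y|ψ⟩ = (-1) / (√2·√13).
P = |-1|² / 26 = 1/26.

0.038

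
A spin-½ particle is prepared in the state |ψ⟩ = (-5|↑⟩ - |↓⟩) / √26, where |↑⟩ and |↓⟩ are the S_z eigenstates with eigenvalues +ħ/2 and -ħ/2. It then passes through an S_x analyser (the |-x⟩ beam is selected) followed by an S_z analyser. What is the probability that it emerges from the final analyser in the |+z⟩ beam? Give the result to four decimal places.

0.1538

First analyser (S_x): P(|-x⟩) = |⟨-x|ψ⟩|² = 16/52.
After stage 1 the state is |-x⟩; P(|+z⟩) = |⟨+z|-x⟩|² = 1/2.
Joint probability = 16/52 × 1/2 = 0.1538.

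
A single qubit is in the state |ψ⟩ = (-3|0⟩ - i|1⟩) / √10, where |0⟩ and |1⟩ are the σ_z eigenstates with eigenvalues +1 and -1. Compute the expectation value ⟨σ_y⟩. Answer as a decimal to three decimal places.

0.600

⟨σ_y⟩ = 2 Im(a* b)/(|a|²+|b|²) with a = -3, b = -i.
a* b = 3i, so ⟨σ_y⟩ = 6/10.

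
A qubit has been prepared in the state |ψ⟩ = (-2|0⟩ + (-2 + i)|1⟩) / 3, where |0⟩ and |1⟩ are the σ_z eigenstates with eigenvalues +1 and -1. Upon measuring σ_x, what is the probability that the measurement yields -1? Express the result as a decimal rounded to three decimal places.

0.056

|-x⟩ = (|0⟩ - |1⟩)/√2, so ⟨-x|ψ⟩ = (-i) / (√2·3).
P = |-i|² / 18 = 1/18.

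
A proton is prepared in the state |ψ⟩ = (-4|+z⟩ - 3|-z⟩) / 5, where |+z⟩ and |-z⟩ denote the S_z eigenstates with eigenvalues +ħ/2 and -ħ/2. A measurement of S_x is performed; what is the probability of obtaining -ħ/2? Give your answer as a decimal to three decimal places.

|-x⟩ = (|+z⟩ - |-z⟩)/√2, so ⟨-x|ψ⟩ = (-1) / (√2·5).
P = |-1|² / 50 = 1/50.

0.020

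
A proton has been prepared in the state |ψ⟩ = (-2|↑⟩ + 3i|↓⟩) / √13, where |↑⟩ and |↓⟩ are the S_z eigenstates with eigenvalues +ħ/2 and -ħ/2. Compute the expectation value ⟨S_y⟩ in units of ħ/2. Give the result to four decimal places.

-0.9231

⟨σ_y⟩ = 2 Im(a* b)/(|a|²+|b|²) with a = -2, b = 3i.
a* b = -6i, so ⟨σ_y⟩ = -12/13.
⟨S_y⟩ = (ħ/2)·⟨σ_y⟩.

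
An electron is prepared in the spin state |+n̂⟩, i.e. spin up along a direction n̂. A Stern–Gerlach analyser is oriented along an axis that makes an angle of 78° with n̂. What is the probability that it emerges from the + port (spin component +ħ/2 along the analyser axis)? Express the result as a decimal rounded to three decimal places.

For spin-½, the probability of finding spin-up along an axis at angle θ to the initial spin direction is cos²(θ/2); spin-down is sin²(θ/2).
θ = 78°, so P = cos²(39°) ≈ 0.604.

0.604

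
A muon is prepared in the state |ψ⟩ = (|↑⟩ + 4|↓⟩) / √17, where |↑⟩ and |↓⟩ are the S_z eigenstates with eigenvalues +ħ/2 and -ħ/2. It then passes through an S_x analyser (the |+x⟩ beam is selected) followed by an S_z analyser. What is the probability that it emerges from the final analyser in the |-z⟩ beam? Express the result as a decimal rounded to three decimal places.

First analyser (S_x): P(|+x⟩) = |⟨+x|ψ⟩|² = 25/34.
After stage 1 the state is |+x⟩; P(|-z⟩) = |⟨-z|+x⟩|² = 1/2.
Joint probability = 25/34 × 1/2 = 0.368.

0.368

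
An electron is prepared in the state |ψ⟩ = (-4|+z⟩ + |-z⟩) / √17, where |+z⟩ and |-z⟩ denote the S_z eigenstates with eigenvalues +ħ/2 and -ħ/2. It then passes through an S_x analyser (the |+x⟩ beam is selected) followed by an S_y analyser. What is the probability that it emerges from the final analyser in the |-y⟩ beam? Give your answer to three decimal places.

First analyser (S_x): P(|+x⟩) = |⟨+x|ψ⟩|² = 9/34.
After stage 1 the state is |+x⟩; P(|-y⟩) = |⟨-y|+x⟩|² = 1/2.
Joint probability = 9/34 × 1/2 = 0.132.

0.132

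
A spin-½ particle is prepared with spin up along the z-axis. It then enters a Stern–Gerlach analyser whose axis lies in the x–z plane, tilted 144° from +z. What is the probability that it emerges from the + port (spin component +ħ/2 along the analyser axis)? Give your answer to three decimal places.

For spin-½, the probability of finding spin-up along an axis at angle θ to the initial spin direction is cos²(θ/2); spin-down is sin²(θ/2).
θ = 144°, so P = cos²(72°) ≈ 0.095.

0.095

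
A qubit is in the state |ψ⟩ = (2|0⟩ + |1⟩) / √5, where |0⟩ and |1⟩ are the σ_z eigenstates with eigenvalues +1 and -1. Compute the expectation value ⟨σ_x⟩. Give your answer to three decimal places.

⟨σ_x⟩ = 2 Re(a* b)/(|a|²+|b|²) with a = 2, b = 1.
a* b = 2, so ⟨σ_x⟩ = 4/5.

0.800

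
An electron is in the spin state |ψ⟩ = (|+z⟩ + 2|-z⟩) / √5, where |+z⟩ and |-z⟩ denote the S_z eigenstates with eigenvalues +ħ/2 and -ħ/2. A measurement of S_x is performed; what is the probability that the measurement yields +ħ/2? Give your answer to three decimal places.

0.900

|+x⟩ = (|+z⟩ + |-z⟩)/√2, so ⟨+x|ψ⟩ = (3) / (√2·√5).
P = |3|² / 10 = 9/10.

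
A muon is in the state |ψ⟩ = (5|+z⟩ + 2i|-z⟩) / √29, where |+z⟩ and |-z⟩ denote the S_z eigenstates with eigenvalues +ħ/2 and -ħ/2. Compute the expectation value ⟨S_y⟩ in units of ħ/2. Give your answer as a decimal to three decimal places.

0.690

⟨σ_y⟩ = 2 Im(a* b)/(|a|²+|b|²) with a = 5, b = 2i.
a* b = 10i, so ⟨σ_y⟩ = 20/29.
⟨S_y⟩ = (ħ/2)·⟨σ_y⟩.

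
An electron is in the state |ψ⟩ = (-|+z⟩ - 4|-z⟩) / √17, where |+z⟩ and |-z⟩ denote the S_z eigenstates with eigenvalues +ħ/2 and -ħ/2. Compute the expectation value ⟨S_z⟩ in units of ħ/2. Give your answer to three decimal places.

⟨σ_z⟩ = |a|² - |b|² divided by |a|²+|b|², with a, b the |+z⟩, |-z⟩ amplitudes.
= (1 - 16)/17 = -15/17.
⟨S_z⟩ = (ħ/2)·⟨σ_z⟩.

-0.882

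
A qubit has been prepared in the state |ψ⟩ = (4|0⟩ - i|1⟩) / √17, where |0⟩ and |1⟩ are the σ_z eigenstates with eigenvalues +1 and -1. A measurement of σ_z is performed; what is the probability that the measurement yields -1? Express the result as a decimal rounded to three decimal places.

0.059

The -1 outcome corresponds to |1⟩. Its amplitude in |ψ⟩ is -i/√17.
P = |-i|² / 17 = 1/17.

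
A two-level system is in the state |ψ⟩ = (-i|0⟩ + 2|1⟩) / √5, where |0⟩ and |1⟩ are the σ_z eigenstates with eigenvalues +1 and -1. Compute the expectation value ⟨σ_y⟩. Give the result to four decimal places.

0.8000

⟨σ_y⟩ = 2 Im(a* b)/(|a|²+|b|²) with a = -i, b = 2.
a* b = 2i, so ⟨σ_y⟩ = 4/5.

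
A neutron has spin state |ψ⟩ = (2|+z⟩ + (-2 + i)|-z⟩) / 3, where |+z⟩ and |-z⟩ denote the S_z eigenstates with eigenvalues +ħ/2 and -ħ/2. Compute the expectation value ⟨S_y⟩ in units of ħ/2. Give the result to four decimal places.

0.4444

⟨σ_y⟩ = 2 Im(a* b)/(|a|²+|b|²) with a = 2, b = (-2 + i).
a* b = (-4 + 2i), so ⟨σ_y⟩ = 4/9.
⟨S_y⟩ = (ħ/2)·⟨σ_y⟩.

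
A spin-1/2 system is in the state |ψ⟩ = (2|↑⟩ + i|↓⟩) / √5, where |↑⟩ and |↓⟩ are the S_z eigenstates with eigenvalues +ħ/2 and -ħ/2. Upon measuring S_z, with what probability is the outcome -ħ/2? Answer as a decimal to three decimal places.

0.200

The -ħ/2 outcome corresponds to |↓⟩. Its amplitude in |ψ⟩ is i/√5.
P = |i|² / 5 = 1/5.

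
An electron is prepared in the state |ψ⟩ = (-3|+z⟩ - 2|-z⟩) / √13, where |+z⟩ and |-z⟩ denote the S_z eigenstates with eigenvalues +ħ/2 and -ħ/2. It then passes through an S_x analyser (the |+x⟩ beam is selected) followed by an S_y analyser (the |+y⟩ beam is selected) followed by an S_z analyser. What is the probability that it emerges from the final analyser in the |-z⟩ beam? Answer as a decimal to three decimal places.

First analyser (S_x): P(|+x⟩) = |⟨+x|ψ⟩|² = 25/26.
After stage 1 the state is |+x⟩; P(|+y⟩) = |⟨+y|+x⟩|² = 1/2.
After stage 2 the state is |+y⟩; P(|-z⟩) = |⟨-z|+y⟩|² = 1/2.
Joint probability = 25/26 × 1/2 × 1/2 = 0.240.

0.240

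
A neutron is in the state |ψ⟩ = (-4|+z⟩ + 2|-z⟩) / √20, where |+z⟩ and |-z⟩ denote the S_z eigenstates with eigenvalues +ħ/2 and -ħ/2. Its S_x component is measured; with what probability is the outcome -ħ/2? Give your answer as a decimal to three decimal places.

|-x⟩ = (|+z⟩ - |-z⟩)/√2, so ⟨-x|ψ⟩ = (-6) / (√2·√20).
P = |-6|² / 40 = 36/40.

0.900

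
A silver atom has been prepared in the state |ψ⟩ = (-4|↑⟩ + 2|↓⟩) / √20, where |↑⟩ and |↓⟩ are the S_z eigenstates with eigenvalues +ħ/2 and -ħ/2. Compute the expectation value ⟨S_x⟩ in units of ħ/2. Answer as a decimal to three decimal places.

-0.800

⟨σ_x⟩ = 2 Re(a* b)/(|a|²+|b|²) with a = -4, b = 2.
a* b = -8, so ⟨σ_x⟩ = -16/20.
⟨S_x⟩ = (ħ/2)·⟨σ_x⟩.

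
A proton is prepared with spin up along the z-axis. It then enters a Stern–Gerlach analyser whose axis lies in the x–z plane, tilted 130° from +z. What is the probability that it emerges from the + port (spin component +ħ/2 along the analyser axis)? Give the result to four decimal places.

For spin-½, the probability of finding spin-up along an axis at angle θ to the initial spin direction is cos²(θ/2); spin-down is sin²(θ/2).
θ = 130°, so P = cos²(65°) ≈ 0.1786.

0.1786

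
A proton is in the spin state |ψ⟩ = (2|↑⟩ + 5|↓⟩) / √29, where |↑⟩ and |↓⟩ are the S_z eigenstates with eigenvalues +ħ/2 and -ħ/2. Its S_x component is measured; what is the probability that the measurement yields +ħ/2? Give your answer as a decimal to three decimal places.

0.845

|+x⟩ = (|↑⟩ + |↓⟩)/√2, so ⟨+x|ψ⟩ = (7) / (√2·√29).
P = |7|² / 58 = 49/58.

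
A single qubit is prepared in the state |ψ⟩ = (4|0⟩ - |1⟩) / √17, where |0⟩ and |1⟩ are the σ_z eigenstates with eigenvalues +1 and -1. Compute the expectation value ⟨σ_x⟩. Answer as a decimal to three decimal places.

⟨σ_x⟩ = 2 Re(a* b)/(|a|²+|b|²) with a = 4, b = -1.
a* b = -4, so ⟨σ_x⟩ = -8/17.

-0.471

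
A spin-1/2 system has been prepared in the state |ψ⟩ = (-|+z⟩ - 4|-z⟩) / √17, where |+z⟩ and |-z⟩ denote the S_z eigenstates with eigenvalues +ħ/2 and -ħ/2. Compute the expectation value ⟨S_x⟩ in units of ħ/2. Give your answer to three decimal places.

0.471

⟨σ_x⟩ = 2 Re(a* b)/(|a|²+|b|²) with a = -1, b = -4.
a* b = 4, so ⟨σ_x⟩ = 8/17.
⟨S_x⟩ = (ħ/2)·⟨σ_x⟩.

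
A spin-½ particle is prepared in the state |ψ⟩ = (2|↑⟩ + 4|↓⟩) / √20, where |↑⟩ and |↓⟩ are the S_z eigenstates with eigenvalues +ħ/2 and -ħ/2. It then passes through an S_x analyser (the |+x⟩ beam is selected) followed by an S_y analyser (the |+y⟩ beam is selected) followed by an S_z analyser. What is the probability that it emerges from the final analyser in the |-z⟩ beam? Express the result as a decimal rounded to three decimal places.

First analyser (S_x): P(|+x⟩) = |⟨+x|ψ⟩|² = 36/40.
After stage 1 the state is |+x⟩; P(|+y⟩) = |⟨+y|+x⟩|² = 1/2.
After stage 2 the state is |+y⟩; P(|-z⟩) = |⟨-z|+y⟩|² = 1/2.
Joint probability = 36/40 × 1/2 × 1/2 = 0.225.

0.225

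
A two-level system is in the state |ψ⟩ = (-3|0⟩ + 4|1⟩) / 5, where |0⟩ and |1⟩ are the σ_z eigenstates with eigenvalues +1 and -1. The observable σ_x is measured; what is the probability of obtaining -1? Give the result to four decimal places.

|-x⟩ = (|0⟩ - |1⟩)/√2, so ⟨-x|ψ⟩ = (-7) / (√2·5).
P = |-7|² / 50 = 49/50.

0.9800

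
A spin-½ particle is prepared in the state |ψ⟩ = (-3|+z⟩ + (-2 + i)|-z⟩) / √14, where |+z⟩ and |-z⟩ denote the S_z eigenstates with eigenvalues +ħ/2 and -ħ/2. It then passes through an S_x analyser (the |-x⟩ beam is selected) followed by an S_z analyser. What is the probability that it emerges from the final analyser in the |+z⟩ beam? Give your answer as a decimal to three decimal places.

0.036

First analyser (S_x): P(|-x⟩) = |⟨-x|ψ⟩|² = 2/28.
After stage 1 the state is |-x⟩; P(|+z⟩) = |⟨+z|-x⟩|² = 1/2.
Joint probability = 2/28 × 1/2 = 0.036.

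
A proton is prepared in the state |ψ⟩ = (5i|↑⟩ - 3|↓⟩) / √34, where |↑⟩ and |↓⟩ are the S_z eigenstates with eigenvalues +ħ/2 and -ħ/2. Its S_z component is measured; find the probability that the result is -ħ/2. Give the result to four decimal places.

0.2647

The -ħ/2 outcome corresponds to |↓⟩. Its amplitude in |ψ⟩ is -3/√34.
P = |-3|² / 34 = 9/34.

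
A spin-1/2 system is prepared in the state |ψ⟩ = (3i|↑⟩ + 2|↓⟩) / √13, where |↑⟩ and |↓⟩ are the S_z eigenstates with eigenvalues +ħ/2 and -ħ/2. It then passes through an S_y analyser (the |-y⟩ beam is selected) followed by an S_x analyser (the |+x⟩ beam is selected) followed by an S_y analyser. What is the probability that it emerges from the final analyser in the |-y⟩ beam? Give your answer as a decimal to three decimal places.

0.240

First analyser (S_y): P(|-y⟩) = |⟨-y|ψ⟩|² = 25/26.
After stage 1 the state is |-y⟩; P(|+x⟩) = |⟨+x|-y⟩|² = 1/2.
After stage 2 the state is |+x⟩; P(|-y⟩) = |⟨-y|+x⟩|² = 1/2.
Joint probability = 25/26 × 1/2 × 1/2 = 0.240.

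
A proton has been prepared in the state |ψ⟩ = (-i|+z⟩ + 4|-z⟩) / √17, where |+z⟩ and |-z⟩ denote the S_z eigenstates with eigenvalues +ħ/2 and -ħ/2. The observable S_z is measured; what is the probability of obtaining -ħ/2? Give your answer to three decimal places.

The -ħ/2 outcome corresponds to |-z⟩. Its amplitude in |ψ⟩ is 4/√17.
P = |4|² / 17 = 16/17.

0.941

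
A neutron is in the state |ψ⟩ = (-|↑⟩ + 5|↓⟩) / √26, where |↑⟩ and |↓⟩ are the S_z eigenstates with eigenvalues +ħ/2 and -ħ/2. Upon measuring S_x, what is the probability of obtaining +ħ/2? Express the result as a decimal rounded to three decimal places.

0.308

|+x⟩ = (|↑⟩ + |↓⟩)/√2, so ⟨+x|ψ⟩ = (4) / (√2·√26).
P = |4|² / 52 = 16/52.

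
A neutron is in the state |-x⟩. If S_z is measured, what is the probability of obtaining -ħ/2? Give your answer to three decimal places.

In the S_z basis, |-x⟩ = (|↑⟩ - |↓⟩)/√2 and |-z⟩ = |↓⟩.
|⟨-z|-x⟩|² = 1/2.

0.500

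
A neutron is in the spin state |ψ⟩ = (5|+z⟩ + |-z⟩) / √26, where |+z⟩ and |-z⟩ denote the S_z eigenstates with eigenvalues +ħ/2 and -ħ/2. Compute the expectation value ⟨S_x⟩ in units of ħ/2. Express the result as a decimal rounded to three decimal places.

0.385

⟨σ_x⟩ = 2 Re(a* b)/(|a|²+|b|²) with a = 5, b = 1.
a* b = 5, so ⟨σ_x⟩ = 10/26.
⟨S_x⟩ = (ħ/2)·⟨σ_x⟩.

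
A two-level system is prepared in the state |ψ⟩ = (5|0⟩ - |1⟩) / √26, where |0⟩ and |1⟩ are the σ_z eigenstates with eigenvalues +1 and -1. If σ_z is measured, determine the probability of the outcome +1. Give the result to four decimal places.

0.9615

The +1 outcome corresponds to |0⟩. Its amplitude in |ψ⟩ is 5/√26.
P = |5|² / 26 = 25/26.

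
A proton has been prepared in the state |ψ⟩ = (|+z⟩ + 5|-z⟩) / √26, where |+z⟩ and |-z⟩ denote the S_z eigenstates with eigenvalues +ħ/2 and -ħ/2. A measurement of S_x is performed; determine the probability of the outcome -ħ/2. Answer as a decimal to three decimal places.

|-x⟩ = (|+z⟩ - |-z⟩)/√2, so ⟨-x|ψ⟩ = (-4) / (√2·√26).
P = |-4|² / 52 = 16/52.

0.308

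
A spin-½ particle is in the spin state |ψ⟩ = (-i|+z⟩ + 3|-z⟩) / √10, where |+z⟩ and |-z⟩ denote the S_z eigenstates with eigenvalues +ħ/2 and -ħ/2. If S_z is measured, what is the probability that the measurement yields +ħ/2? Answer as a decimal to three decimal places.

The +ħ/2 outcome corresponds to |+z⟩. Its amplitude in |ψ⟩ is -i/√10.
P = |-i|² / 10 = 1/10.

0.100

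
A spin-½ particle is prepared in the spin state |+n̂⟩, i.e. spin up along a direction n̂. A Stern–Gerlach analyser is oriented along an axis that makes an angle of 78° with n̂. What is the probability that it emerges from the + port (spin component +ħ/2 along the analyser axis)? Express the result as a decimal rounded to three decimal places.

For spin-½, the probability of finding spin-up along an axis at angle θ to the initial spin direction is cos²(θ/2); spin-down is sin²(θ/2).
θ = 78°, so P = cos²(39°) ≈ 0.604.

0.604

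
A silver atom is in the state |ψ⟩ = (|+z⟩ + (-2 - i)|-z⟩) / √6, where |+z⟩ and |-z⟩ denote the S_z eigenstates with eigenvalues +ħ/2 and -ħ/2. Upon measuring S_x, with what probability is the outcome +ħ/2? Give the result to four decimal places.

0.1667

|+x⟩ = (|+z⟩ + |-z⟩)/√2, so ⟨+x|ψ⟩ = (-1 - i) / (√2·√6).
P = |-1 - i|² / 12 = 2/12.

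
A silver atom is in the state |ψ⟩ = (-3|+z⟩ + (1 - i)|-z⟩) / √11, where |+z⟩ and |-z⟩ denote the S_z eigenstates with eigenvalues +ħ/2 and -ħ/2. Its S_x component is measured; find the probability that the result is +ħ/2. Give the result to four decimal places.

|+x⟩ = (|+z⟩ + |-z⟩)/√2, so ⟨+x|ψ⟩ = (-2 - i) / (√2·√11).
P = |-2 - i|² / 22 = 5/22.

0.2273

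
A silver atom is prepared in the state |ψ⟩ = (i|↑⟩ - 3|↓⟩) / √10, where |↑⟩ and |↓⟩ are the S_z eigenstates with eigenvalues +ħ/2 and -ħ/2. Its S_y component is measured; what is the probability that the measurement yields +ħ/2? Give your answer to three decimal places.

0.800

|+y⟩ = (|↑⟩ + i|↓⟩)/√2, so ⟨+y|ψ⟩ = (4i) / (√2·√10).
P = |4i|² / 20 = 16/20.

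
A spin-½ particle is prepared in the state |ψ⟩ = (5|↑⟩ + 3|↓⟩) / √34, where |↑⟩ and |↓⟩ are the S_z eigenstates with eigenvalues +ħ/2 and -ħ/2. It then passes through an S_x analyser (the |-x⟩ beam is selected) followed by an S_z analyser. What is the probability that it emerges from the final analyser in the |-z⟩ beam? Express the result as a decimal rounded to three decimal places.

0.029

First analyser (S_x): P(|-x⟩) = |⟨-x|ψ⟩|² = 4/68.
After stage 1 the state is |-x⟩; P(|-z⟩) = |⟨-z|-x⟩|² = 1/2.
Joint probability = 4/68 × 1/2 = 0.029.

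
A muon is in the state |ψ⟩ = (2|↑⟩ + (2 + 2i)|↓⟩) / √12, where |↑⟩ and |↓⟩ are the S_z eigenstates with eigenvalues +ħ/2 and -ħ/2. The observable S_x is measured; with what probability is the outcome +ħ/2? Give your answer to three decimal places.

0.833

|+x⟩ = (|↑⟩ + |↓⟩)/√2, so ⟨+x|ψ⟩ = (4 + 2i) / (√2·√12).
P = |4 + 2i|² / 24 = 20/24.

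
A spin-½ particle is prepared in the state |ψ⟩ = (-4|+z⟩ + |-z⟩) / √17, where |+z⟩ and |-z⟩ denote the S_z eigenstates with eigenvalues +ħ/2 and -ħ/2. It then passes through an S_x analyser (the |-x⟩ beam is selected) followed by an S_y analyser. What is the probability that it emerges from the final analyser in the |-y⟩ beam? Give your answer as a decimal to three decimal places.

First analyser (S_x): P(|-x⟩) = |⟨-x|ψ⟩|² = 25/34.
After stage 1 the state is |-x⟩; P(|-y⟩) = |⟨-y|-x⟩|² = 1/2.
Joint probability = 25/34 × 1/2 = 0.368.

0.368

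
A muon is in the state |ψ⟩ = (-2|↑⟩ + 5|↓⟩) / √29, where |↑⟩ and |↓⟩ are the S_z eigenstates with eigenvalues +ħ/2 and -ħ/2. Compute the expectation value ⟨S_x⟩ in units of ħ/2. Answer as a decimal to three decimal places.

⟨σ_x⟩ = 2 Re(a* b)/(|a|²+|b|²) with a = -2, b = 5.
a* b = -10, so ⟨σ_x⟩ = -20/29.
⟨S_x⟩ = (ħ/2)·⟨σ_x⟩.

-0.690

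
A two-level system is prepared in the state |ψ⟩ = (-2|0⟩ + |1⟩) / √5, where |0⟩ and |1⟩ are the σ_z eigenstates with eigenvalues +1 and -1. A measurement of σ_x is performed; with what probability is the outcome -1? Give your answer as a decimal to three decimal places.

0.900

|-x⟩ = (|0⟩ - |1⟩)/√2, so ⟨-x|ψ⟩ = (-3) / (√2·√5).
P = |-3|² / 10 = 9/10.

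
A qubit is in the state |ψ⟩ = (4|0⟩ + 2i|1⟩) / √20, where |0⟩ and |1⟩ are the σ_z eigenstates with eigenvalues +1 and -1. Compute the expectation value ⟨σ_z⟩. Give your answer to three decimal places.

⟨σ_z⟩ = |a|² - |b|² divided by |a|²+|b|², with a, b the |0⟩, |1⟩ amplitudes.
= (16 - 4)/20 = 12/20.

0.600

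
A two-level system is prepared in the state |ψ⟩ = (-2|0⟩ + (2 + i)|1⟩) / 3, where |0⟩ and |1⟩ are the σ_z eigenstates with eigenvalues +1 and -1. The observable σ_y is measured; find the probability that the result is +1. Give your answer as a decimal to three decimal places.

0.278

|+y⟩ = (|0⟩ + i|1⟩)/√2, so ⟨+y|ψ⟩ = (-1 - 2i) / (√2·3).
P = |-1 - 2i|² / 18 = 5/18.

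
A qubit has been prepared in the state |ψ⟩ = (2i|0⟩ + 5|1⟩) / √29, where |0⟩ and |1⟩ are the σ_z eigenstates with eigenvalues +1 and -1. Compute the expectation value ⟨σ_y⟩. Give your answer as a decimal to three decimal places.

-0.690

⟨σ_y⟩ = 2 Im(a* b)/(|a|²+|b|²) with a = 2i, b = 5.
a* b = -10i, so ⟨σ_y⟩ = -20/29.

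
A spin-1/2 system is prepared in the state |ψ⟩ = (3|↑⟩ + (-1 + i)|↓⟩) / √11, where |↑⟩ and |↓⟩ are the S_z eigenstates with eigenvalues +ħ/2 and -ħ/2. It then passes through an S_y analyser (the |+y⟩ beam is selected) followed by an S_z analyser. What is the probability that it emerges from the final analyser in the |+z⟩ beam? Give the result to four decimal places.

0.3864

First analyser (S_y): P(|+y⟩) = |⟨+y|ψ⟩|² = 17/22.
After stage 1 the state is |+y⟩; P(|+z⟩) = |⟨+z|+y⟩|² = 1/2.
Joint probability = 17/22 × 1/2 = 0.3864.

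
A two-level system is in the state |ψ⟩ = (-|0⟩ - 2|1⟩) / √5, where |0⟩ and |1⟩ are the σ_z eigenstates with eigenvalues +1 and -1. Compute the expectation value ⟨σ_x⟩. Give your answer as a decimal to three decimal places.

⟨σ_x⟩ = 2 Re(a* b)/(|a|²+|b|²) with a = -1, b = -2.
a* b = 2, so ⟨σ_x⟩ = 4/5.

0.800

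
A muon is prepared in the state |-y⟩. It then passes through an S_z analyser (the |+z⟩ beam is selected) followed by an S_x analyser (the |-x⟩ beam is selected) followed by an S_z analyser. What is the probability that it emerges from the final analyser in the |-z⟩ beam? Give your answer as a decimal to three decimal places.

First analyser (S_z): from |-y⟩, P(|+z⟩) = 1/2.
After stage 1 the state is |+z⟩; P(|-x⟩) = |⟨-x|+z⟩|² = 1/2.
After stage 2 the state is |-x⟩; P(|-z⟩) = |⟨-z|-x⟩|² = 1/2.
Joint probability = 1/2 × 1/2 × 1/2 = 0.125.

0.125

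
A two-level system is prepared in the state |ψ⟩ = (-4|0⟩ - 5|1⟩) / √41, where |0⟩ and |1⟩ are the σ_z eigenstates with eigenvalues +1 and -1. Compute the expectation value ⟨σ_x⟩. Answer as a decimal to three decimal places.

⟨σ_x⟩ = 2 Re(a* b)/(|a|²+|b|²) with a = -4, b = -5.
a* b = 20, so ⟨σ_x⟩ = 40/41.

0.976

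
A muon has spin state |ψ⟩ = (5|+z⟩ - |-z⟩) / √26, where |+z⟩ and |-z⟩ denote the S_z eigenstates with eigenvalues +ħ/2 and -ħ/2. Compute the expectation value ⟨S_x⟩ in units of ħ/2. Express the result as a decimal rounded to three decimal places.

⟨σ_x⟩ = 2 Re(a* b)/(|a|²+|b|²) with a = 5, b = -1.
a* b = -5, so ⟨σ_x⟩ = -10/26.
⟨S_x⟩ = (ħ/2)·⟨σ_x⟩.

-0.385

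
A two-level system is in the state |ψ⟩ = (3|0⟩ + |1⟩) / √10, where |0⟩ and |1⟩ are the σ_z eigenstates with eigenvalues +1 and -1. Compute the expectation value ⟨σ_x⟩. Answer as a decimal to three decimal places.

⟨σ_x⟩ = 2 Re(a* b)/(|a|²+|b|²) with a = 3, b = 1.
a* b = 3, so ⟨σ_x⟩ = 6/10.

0.600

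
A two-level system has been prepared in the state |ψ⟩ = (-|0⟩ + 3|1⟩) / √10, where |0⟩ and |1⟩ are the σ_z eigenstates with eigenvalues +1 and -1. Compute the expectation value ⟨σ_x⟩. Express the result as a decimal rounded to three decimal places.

⟨σ_x⟩ = 2 Re(a* b)/(|a|²+|b|²) with a = -1, b = 3.
a* b = -3, so ⟨σ_x⟩ = -6/10.

-0.600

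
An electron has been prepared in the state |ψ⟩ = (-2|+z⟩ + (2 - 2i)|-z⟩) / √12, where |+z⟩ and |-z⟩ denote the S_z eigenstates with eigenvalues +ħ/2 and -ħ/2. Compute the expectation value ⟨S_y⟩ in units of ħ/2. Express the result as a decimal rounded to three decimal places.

⟨σ_y⟩ = 2 Im(a* b)/(|a|²+|b|²) with a = -2, b = (2 - 2i).
a* b = (-4 + 4i), so ⟨σ_y⟩ = 8/12.
⟨S_y⟩ = (ħ/2)·⟨σ_y⟩.

0.667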